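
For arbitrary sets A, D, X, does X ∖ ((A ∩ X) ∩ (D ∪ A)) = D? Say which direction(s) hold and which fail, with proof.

(⟹) This inclusion fails. Take A = ∅, D = ∅, X = {1}; then 1 ∈ X ∖ ((A ∩ X) ∩ (D ∪ A)) but 1 ∉ D.

(⟸) This inclusion fails. Take A = ∅, D = {1}, X = ∅; then 1 ∈ D but 1 ∉ X ∖ ((A ∩ X) ∩ (D ∪ A)).

Both inclusions fail.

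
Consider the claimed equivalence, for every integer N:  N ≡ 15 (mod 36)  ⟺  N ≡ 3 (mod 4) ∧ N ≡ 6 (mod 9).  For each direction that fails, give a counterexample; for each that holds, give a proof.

(⇒) Suppose N ≡ 15 (mod 36); write N = 36j + 15. Since 4 ∣ 36, reducing mod 4 gives N ≡ 15 ≡ 3 (mod 4); since 9 ∣ 36, reducing mod 9 gives N ≡ 15 ≡ 6 (mod 9).

(⇐) Conversely, if N ≡ 3 (mod 4) and N ≡ 6 (mod 9), then by the Chinese remainder theorem N ≡ 15 (mod 36). This is exactly N ≡ 15 (mod 36).

Both directions hold.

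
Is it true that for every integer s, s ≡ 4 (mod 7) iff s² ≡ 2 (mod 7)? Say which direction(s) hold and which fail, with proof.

(→) Suppose s ≡ 4 (mod 7). Write s = 7j + 4. Then (7j + 4)² = 49j² + 56j + 16 = 7(7j² + 8j + 2) + 2, so s² ≡ 2 (mod 7).

(←) This fails: take s = 3. Then 3² = 9 ≡ 2 (mod 7), yet 3 ≡ 3 (mod 7), not 4.

Only the forward direction holds.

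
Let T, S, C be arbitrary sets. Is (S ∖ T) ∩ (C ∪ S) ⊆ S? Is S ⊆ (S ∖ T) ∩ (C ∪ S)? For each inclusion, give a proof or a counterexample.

(⟹) Let x ∈ (S ∖ T) ∩ (C ∪ S). Then either x ∈ S and x ∉ T, C; or x ∈ S ∩ C and x ∉ T. In each case x ∈ S, so (S ∖ T) ∩ (C ∪ S) ⊆ S.

(⟸) This inclusion fails. Take T = {1}, S = {1}, C = ∅; then 1 ∈ S but 1 ∉ (S ∖ T) ∩ (C ∪ S).

The sets are not equal: only the forward inclusion holds.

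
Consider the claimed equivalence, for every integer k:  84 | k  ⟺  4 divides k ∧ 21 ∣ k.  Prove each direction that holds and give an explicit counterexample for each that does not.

(⟸) Suppose 4 ∣ k and 21 ∣ k. Any common multiple of 4 and 21 is a multiple of their lcm; here gcd(4, 21) = 1, so lcm(4, 21) = 4·21 = 84, so 84 ∣ k.

(⟹) If 84 ∣ k, write k = 84q. Since 84 = 21·4, k = 4·(21q), so 4 ∣ k; and since 84 = 4·21, k = 21·(4q), so 21 ∣ k.

Equivalent; both directions hold.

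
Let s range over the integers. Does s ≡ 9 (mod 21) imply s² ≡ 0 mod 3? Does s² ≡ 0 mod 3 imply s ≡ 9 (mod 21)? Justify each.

Not equivalent: only (⇒) holds.

[⇒] Suppose s ≡ 9 (mod 21). Then s² ≡ 9² = 81 (mod 21), and since 3 ∣ 21, also s² ≡ 0 (mod 3).

[⇐] This fails: take s = 0. Then 0² = 0 ≡ 0 (mod 3), yet 0 ≡ 0 (mod 21), not 9.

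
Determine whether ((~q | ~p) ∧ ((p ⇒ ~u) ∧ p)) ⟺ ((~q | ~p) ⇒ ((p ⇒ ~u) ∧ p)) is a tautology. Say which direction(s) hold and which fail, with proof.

Only the forward direction holds.

(⇐) This fails. Under u = F, p = T, q = T, the left side is false but the right side is true.

(⇒) Assume the antecedent. If u is true, the antecedent cannot hold. If u is false, the antecedent forces (u = F, p = T, q = F), and (~q | ~p) ⇒ ((p ⇒ ~u) ∧ p) holds there. Either way (~q | ~p) ⇒ ((p ⇒ ~u) ∧ p) holds.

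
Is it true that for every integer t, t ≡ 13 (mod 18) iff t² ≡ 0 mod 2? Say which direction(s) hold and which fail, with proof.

Forward direction. This fails: take t = 13. Then 13 ≡ 13 (mod 18), but 13² = 169 ≡ 1 (mod 2), not 0.

Converse. This fails: take t = 0. Then 0² = 0 ≡ 0 (mod 2), yet 0 ≡ 0 (mod 18), not 13.

Neither direction holds.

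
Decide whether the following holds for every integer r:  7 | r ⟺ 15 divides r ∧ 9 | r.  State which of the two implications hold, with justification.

Both directions fail.

(⟹) This fails: take r = 7. Certainly 7 ∣ 7, but 15 ∤ 7.

(⟸) This fails: take r = 45. Both 15 ∣ 45 and 9 ∣ 45, yet 45 is not a multiple of 7 (since 45 = 6·7 + 3), so 7 ∤ 45.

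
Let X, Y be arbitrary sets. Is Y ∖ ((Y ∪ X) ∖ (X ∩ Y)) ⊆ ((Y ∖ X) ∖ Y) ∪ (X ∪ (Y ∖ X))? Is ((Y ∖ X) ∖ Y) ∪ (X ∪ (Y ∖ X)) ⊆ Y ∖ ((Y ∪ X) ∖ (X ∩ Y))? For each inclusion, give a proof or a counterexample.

Only the forward inclusion holds.

(⟹) Let x ∈ Y ∖ ((Y ∪ X) ∖ (X ∩ Y)). Then x ∈ X ∩ Y, from which x ∈ ((Y ∖ X) ∖ Y) ∪ (X ∪ (Y ∖ X)).

(⟸) This inclusion fails. Take X = {1}, Y = ∅; then 1 ∈ ((Y ∖ X) ∖ Y) ∪ (X ∪ (Y ∖ X)) but 1 ∉ Y ∖ ((Y ∪ X) ∖ (X ∩ Y)).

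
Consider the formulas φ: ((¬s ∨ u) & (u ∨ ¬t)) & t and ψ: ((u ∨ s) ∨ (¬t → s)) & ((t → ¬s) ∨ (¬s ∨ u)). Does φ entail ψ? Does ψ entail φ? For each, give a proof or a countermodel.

Only the forward direction holds.

Converse. This fails. Under s = T, u = F, t = F, the left side is false but the right side is true.

Forward direction. Assume the antecedent. If s is true, the antecedent forces (s = T, u = T, t = T), and the consequent holds there. If s is false, the antecedent forces (s = F, u = T, t = T), and the consequent holds there. Either way the consequent holds.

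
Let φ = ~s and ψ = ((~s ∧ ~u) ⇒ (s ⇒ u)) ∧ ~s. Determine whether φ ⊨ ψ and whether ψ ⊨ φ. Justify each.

Both directions hold; the statement is true.

(⇒) Assume the antecedent. If u is true, the antecedent forces (u = T, s = F), and ((~s ∧ ~u) ⇒ (s ⇒ u)) ∧ ~s holds there. If u is false, the antecedent forces (u = F, s = F), and ((~s ∧ ~u) ⇒ (s ⇒ u)) ∧ ~s holds there. Either way ((~s ∧ ~u) ⇒ (s ⇒ u)) ∧ ~s holds.

(⇐) Assume the antecedent. If u is true, the antecedent forces (u = T, s = F), and ~s holds there. If u is false, the antecedent forces (u = F, s = F), and ~s holds there. Either way ~s holds.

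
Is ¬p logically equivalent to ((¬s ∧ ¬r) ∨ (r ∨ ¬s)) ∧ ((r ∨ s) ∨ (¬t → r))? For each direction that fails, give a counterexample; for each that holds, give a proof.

(⟹) This fails. Under p = F, t = F, s = F, r = F, the left side is true but the right side is false.

(⟸) This fails. Under p = T, t = T, s = F, r = F, the left side is false but the right side is true.

Neither direction holds.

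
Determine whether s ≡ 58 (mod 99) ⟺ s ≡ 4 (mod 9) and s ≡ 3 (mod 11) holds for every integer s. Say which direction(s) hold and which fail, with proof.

(→) Suppose s ≡ 58 (mod 99); write s = 99j + 58. Since 9 ∣ 99, reducing mod 9 gives s ≡ 58 ≡ 4 (mod 9); since 11 ∣ 99, reducing mod 11 gives s ≡ 58 ≡ 3 (mod 11).

(←) Conversely, if s ≡ 4 (mod 9) and s ≡ 3 (mod 11), then by the Chinese remainder theorem s ≡ 58 (mod 99). This is exactly s ≡ 58 (mod 99).

Both directions hold; the statement is true.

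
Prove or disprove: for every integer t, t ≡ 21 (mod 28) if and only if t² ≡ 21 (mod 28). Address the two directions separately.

The forward direction holds; the converse fails.

Forward direction. Suppose t ≡ 21 (mod 28). Write t = 28j + 21. Then (28j + 21)² = 784j² + 1176j + 441 = 28(28j² + 42j + 15) + 21, so t² ≡ 21 (mod 28).

Converse. This fails: take t = 7. Then 7² = 49 ≡ 21 (mod 28), yet 7 ≡ 7 (mod 28), not 21.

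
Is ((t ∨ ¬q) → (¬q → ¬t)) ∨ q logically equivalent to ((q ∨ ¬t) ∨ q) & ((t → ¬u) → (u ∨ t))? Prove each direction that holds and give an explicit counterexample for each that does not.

(←) Assume the antecedent. If t is true, the antecedent forces (t = T, u = F, q = T) or (t = T, u = T, q = T), and ((t ∨ ¬q) → (¬q → ¬t)) ∨ q holds there. If t is false, ((t ∨ ¬q) → (¬q → ¬t)) ∨ q reduces to true regardless of the other variables. Either way ((t ∨ ¬q) → (¬q → ¬t)) ∨ q holds.

(→) This fails. Under t = F, u = F, q = F, the left side is true but the right side is false.

Only the reverse direction holds.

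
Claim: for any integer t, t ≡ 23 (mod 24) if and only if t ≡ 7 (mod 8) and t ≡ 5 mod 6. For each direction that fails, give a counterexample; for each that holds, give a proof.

Forward direction. Suppose t ≡ 23 (mod 24); write t = 24j + 23. Since 8 ∣ 24, reducing mod 8 gives t ≡ 23 ≡ 7 (mod 8); since 6 ∣ 24, reducing mod 6 gives t ≡ 23 ≡ 5 (mod 6).

Converse. If t ≡ 7 (mod 8) and t ≡ 5 (mod 6), then by the Chinese remainder theorem t ≡ 23 (mod 24). This is exactly t ≡ 23 (mod 24).

Both directions hold; the statement is true.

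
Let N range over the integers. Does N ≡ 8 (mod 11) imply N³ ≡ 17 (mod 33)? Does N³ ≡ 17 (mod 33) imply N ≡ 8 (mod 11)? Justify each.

Not equivalent: only (⇐) holds.

Forward direction. This fails: take N = 19. Then 19 ≡ 8 (mod 11), but 19³ = 6859 ≡ 28 (mod 33), not 17.

Converse. The residues r modulo 33 with r³ ≡ 17 (mod 33) are exactly {8}, and each is ≡ 8 (mod 11).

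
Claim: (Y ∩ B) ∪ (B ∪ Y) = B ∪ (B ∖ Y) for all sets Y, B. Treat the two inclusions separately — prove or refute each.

(⊆) This inclusion fails. Take Y = {1}, B = ∅; then 1 ∈ (Y ∩ B) ∪ (B ∪ Y) but 1 ∉ B ∪ (B ∖ Y).

(⊇) Let x ∈ B ∪ (B ∖ Y). Then either x ∈ B and x ∉ Y; or x ∈ Y ∩ B. In each case x ∈ (Y ∩ B) ∪ (B ∪ Y), so B ∪ (B ∖ Y) ⊆ (Y ∩ B) ∪ (B ∪ Y).

Only the reverse inclusion holds.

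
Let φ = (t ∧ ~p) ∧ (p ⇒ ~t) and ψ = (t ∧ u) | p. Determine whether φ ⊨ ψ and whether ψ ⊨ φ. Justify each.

Neither implication holds.

(⟹) This fails. Under u = F, t = T, p = F, the left side is true but the right side is false.

(⟸) This fails. Under u = F, t = F, p = T, the left side is false but the right side is true.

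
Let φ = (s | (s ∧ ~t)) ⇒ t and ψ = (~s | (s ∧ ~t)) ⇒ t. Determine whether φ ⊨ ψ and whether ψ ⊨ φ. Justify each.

Not equivalent: only (⇐) holds.

(⇒) This fails. Under s = F, t = F, the left side is true but the right side is false.

(⇐) Assume the antecedent. If s is true, the antecedent forces (s = T, t = T), and (s | (s ∧ ~t)) ⇒ t holds there. If s is false, (s | (s ∧ ~t)) ⇒ t reduces to true regardless of the other variables. Either way (s | (s ∧ ~t)) ⇒ t holds.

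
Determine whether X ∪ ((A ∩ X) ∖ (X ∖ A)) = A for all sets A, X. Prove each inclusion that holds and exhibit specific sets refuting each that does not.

(⟹) This inclusion fails. Take A = ∅, X = {1}; then 1 ∈ X ∪ ((A ∩ X) ∖ (X ∖ A)) but 1 ∉ A.

(⟸) This inclusion fails. Take A = {1}, X = ∅; then 1 ∈ A but 1 ∉ X ∪ ((A ∩ X) ∖ (X ∖ A)).

(⊆) fails and (⊇) fails.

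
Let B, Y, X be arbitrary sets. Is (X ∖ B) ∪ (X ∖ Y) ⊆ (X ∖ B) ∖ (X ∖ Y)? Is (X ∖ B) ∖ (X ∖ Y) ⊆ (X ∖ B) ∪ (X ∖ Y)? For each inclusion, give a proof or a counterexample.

(⊆) This inclusion fails. Take B = ∅, Y = ∅, X = {1}; then 1 ∈ (X ∖ B) ∪ (X ∖ Y) but 1 ∉ (X ∖ B) ∖ (X ∖ Y).

(⊇) Let x ∈ (X ∖ B) ∖ (X ∖ Y). Then x ∈ Y ∩ X and x ∉ B, from which x ∈ (X ∖ B) ∪ (X ∖ Y).

Only the reverse inclusion holds.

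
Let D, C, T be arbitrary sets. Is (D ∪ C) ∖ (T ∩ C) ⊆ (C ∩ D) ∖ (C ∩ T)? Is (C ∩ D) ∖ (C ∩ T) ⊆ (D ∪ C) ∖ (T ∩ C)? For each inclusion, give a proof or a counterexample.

Only the reverse inclusion holds.

Forward inclusion. This inclusion fails. Take D = {1}, C = ∅, T = ∅; then 1 ∈ (D ∪ C) ∖ (T ∩ C) but 1 ∉ (C ∩ D) ∖ (C ∩ T).

Reverse inclusion. Let x ∈ (C ∩ D) ∖ (C ∩ T). Then x ∈ D ∩ C and x ∉ T, from which x ∈ (D ∪ C) ∖ (T ∩ C).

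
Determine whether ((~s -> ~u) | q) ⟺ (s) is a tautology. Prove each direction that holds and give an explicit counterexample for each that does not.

(→) This fails. Under q = F, s = F, u = F, the left side is true but the right side is false.

(←) Assume the antecedent. If q is true, (~s -> ~u) | q reduces to true regardless of the other variables. If q is false, the antecedent forces (q = F, s = T, u = F) or (q = F, s = T, u = T), and (~s -> ~u) | q holds there. Either way (~s -> ~u) | q holds.

Only the reverse direction holds.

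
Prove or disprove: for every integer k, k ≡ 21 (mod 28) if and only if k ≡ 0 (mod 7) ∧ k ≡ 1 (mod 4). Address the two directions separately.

The biconditional holds.

(⇒) Suppose k ≡ 21 (mod 28); write k = 28j + 21. Since 7 ∣ 28, reducing mod 7 gives k ≡ 21 ≡ 0 (mod 7); since 4 ∣ 28, reducing mod 4 gives k ≡ 21 ≡ 1 (mod 4).

(⇐) Conversely, if k ≡ 0 (mod 7) and k ≡ 1 (mod 4), then by the Chinese remainder theorem k ≡ 21 (mod 28). This is exactly k ≡ 21 (mod 28).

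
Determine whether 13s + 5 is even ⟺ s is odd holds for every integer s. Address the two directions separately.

(→) Suppose 13s + 5 is even. Since 13 is odd, 13s and s have the same parity, so 13s + 5 ≡ s + 5 (mod 2). As 5 is odd, 13s + 5 is even exactly when s is odd. Thus s is odd.

(←) Conversely, suppose s is odd; write s = 2j + 1. Then 13s + 5 = 13·(2j + 1) + 5 = 2·13j + 18, which is even.

Both directions hold; the statement is true.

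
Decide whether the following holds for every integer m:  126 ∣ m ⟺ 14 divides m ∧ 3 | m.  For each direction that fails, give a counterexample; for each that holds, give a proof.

Not equivalent: only (⇒) holds.

(⇒) If 126 ∣ m, write m = 126q. Since 126 = 9·14, m = 14·(9q), so 14 ∣ m; and since 126 = 42·3, m = 3·(42q), so 3 ∣ m.

(⇐) This fails: take m = 42. Both 14 ∣ 42 and 3 ∣ 42, yet 42 is not a multiple of 126 (since 42 = 0·126 + 42), so 126 ∤ 42.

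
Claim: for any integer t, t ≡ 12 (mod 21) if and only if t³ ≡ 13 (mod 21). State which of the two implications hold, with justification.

(⟹) This fails: take t = 12. Then 12 ≡ 12 (mod 21), but 12³ = 1728 ≡ 6 (mod 21), not 13.

(⟸) This fails: take t = 10. Then 10³ = 1000 ≡ 13 (mod 21), yet 10 ≡ 10 (mod 21), not 12.

Both directions fail.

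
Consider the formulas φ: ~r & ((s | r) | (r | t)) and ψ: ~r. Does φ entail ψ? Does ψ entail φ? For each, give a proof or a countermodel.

Only the forward direction holds.

(⇐) This fails. Under r = F, s = F, t = F, the left side is false but the right side is true.

(⇒) Assume the antecedent. If r is true, the antecedent cannot hold. If r is false, ~r reduces to true regardless of the other variables. Either way ~r holds.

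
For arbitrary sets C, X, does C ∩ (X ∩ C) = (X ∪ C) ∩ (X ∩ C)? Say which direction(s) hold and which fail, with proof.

(⊆) Let x ∈ C ∩ (X ∩ C). Then x ∈ C ∩ X, from which x ∈ (X ∪ C) ∩ (X ∩ C).

(⊇) Let x ∈ (X ∪ C) ∩ (X ∩ C). Then x ∈ C ∩ X, from which x ∈ C ∩ (X ∩ C).

Both inclusions hold; the sets are equal.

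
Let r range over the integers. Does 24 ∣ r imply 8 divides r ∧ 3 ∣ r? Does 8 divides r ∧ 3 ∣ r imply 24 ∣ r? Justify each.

Both directions hold.

[⇒] If 24 ∣ r, write r = 24q. Since 24 = 3·8, r = 8·(3q), so 8 ∣ r; and since 24 = 8·3, r = 3·(8q), so 3 ∣ r.

[⇐] Suppose 8 ∣ r and 3 ∣ r. Any common multiple of 8 and 3 is a multiple of their lcm; here gcd(8, 3) = 1, so lcm(8, 3) = 8·3 = 24, so 24 ∣ r.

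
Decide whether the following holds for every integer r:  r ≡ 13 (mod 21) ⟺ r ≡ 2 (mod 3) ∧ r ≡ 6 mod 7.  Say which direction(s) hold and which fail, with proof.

(⟹) This fails: r = 13 gives 13 ≡ 13 (mod 21) but 13 ≡ 1 (mod 3), so the conjunction on the right does not hold.

(⟸) This fails: r = 20 satisfies both congruences on the right (20 ≡ 2 mod 3 and 20 ≡ 6 mod 7) yet 20 ≡ 20 (mod 21), not 13.

Neither direction holds.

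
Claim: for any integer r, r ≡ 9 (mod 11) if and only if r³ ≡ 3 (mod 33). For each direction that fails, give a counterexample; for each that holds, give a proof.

(⇒) fails; (⇐) holds.

(⇐) The residues r modulo 33 with r³ ≡ 3 (mod 33) are exactly {9}, and each is ≡ 9 (mod 11).

(⇒) This fails: take r = 20. Then 20 ≡ 9 (mod 11), but 20³ = 8000 ≡ 14 (mod 33), not 3.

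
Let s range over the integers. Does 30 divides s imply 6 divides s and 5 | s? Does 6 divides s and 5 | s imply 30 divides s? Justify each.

[⇒] If 30 ∣ s, write s = 30q. Since 30 = 5·6, s = 6·(5q), so 6 ∣ s; and since 30 = 6·5, s = 5·(6q), so 5 ∣ s.

[⇐] Suppose 6 ∣ s and 5 ∣ s. Any common multiple of 6 and 5 is a multiple of their lcm; here gcd(6, 5) = 1, so lcm(6, 5) = 6·5 = 30, so 30 ∣ s.

Equivalent; both directions hold.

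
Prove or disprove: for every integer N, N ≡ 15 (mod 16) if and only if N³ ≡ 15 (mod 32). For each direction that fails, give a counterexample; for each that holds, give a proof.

Not equivalent: only (⇐) holds.

Forward direction. This fails: take N = 31. Then 31 ≡ 15 (mod 16), but 31³ = 29791 ≡ 31 (mod 32), not 15.

Converse. The residues r modulo 32 with r³ ≡ 15 (mod 32) are exactly {15}, and each is ≡ 15 (mod 16).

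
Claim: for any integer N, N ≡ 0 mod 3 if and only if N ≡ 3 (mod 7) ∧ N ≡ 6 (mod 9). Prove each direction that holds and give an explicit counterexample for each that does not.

(⟹) This fails: N = 0 gives 0 ≡ 0 (mod 3) but 0 ≡ 0 (mod 7), so the conjunction on the right does not hold.

(⟸) Conversely, if N ≡ 3 (mod 7) and N ≡ 6 (mod 9), then by the Chinese remainder theorem N ≡ 24 (mod 63). Since 24 ≡ 0 (mod 3) and 3 ∣ 63, we get N ≡ 0 (mod 3).

The forward direction fails; the converse holds.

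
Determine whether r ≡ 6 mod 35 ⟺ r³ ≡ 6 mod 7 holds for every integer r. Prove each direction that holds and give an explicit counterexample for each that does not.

Only the forward implication holds.

(⇒) Suppose r ≡ 6 (mod 35). Then r³ ≡ 6³ = 216 (mod 35), and since 7 ∣ 35, also r³ ≡ 6 (mod 7).

(⇐) This fails: take r = 3. Then 3³ = 27 ≡ 6 (mod 7), yet 3 ≡ 3 (mod 35), not 6.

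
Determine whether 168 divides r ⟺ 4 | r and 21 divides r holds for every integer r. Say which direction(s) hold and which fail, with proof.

(⇒) holds; (⇐) fails.

[⇒] If 168 ∣ r, write r = 168q. Since 168 = 42·4, r = 4·(42q), so 4 ∣ r; and since 168 = 8·21, r = 21·(8q), so 21 ∣ r.

[⇐] This fails: take r = 84. Both 4 ∣ 84 and 21 ∣ 84, yet 84 is not a multiple of 168 (since 84 = 0·168 + 84), so 168 ∤ 84.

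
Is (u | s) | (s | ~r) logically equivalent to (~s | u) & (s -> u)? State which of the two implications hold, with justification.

[⇒] This fails. Under r = F, u = F, s = T, the left side is true but the right side is false.

[⇐] This fails. Under r = T, u = F, s = F, the left side is false but the right side is true.

Neither implication holds.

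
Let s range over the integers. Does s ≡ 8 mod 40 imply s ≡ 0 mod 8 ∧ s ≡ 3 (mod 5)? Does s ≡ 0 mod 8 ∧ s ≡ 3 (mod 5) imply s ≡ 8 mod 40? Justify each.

(⟹) Suppose s ≡ 8 (mod 40); write s = 40j + 8. Since 8 ∣ 40, reducing mod 8 gives s ≡ 8 ≡ 0 (mod 8); since 5 ∣ 40, reducing mod 5 gives s ≡ 8 ≡ 3 (mod 5).

(⟸) Conversely, if s ≡ 0 (mod 8) and s ≡ 3 (mod 5), then by the Chinese remainder theorem s ≡ 8 (mod 40). This is exactly s ≡ 8 (mod 40).

Both implications hold.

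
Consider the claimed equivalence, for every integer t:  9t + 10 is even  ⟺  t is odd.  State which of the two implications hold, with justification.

Neither direction holds.

(→) This fails: t = 2 gives 9t + 10 = 28, which is even, but 2 is even, not odd.

(←) This also fails: t = 3 is odd, but 9t + 10 = 37 is odd, not even.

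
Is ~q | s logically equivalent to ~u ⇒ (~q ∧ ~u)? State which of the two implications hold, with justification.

Forward direction. This fails. Under s = T, u = F, q = T, the left side is true but the right side is false.

Converse. This fails. Under s = F, u = T, q = T, the left side is false but the right side is true.

(⇒) fails and (⇐) fails.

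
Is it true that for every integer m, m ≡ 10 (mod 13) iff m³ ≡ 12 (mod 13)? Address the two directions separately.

(⇒) Suppose m ≡ 10 (mod 13). Write m = 13j + 10. Then (13j + 10)³ = 2197j³ + 5070j² + 3900j + 1000 = 13(169j³ + 390j² + 300j + 76) + 12, so m³ ≡ 12 (mod 13).

(⇐) This fails: take m = 4. Then 4³ = 64 ≡ 12 (mod 13), yet 4 ≡ 4 (mod 13), not 10.

(⇒) holds; (⇐) fails.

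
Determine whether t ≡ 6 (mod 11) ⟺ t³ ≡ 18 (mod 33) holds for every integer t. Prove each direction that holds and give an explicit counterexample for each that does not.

(⇒) This fails: take t = 17. Then 17 ≡ 6 (mod 11), but 17³ = 4913 ≡ 29 (mod 33), not 18.

(⇐) Conversely, the residues r modulo 33 with r³ ≡ 18 (mod 33) are exactly {6}, and each is ≡ 6 (mod 11).

Only the reverse direction holds.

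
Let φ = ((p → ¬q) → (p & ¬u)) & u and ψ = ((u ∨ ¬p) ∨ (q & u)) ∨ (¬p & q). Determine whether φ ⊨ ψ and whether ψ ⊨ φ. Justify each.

The forward direction holds; the converse fails.

(←) This fails. Under p = F, u = F, q = F, the left side is false but the right side is true.

(→) Assume the antecedent. If p is true, the antecedent forces (p = T, u = T, q = T), and the consequent holds there. If p is false, the antecedent cannot hold. Either way the consequent holds.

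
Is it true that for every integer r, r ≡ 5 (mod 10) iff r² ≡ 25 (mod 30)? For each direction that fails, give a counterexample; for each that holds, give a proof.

[⇒] This fails: take r = 15. Then 15 ≡ 5 (mod 10), but 15² = 225 ≡ 15 (mod 30), not 25.

[⇐] Conversely, the residues r modulo 30 with r² ≡ 25 (mod 30) are exactly {5, 25}, and each is ≡ 5 (mod 10).

Only the reverse direction holds.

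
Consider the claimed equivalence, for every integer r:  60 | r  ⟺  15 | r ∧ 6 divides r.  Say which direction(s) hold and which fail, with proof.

[⇒] If 60 ∣ r, write r = 60q. Since 60 = 4·15, r = 15·(4q), so 15 ∣ r; and since 60 = 10·6, r = 6·(10q), so 6 ∣ r.

[⇐] This fails: take r = 30. Both 15 ∣ 30 and 6 ∣ 30, yet 30 is not a multiple of 60 (since 30 = 0·60 + 30), so 60 ∤ 30.

Only the forward direction holds.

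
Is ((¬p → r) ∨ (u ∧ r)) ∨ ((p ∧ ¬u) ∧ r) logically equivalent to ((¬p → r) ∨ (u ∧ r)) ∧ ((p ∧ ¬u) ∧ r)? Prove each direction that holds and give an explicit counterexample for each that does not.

Not equivalent: only (⇐) holds.

(⇐) Assume the antecedent. If r is true, the consequent reduces to true regardless of the other variables. If r is false, the antecedent cannot hold. Either way the consequent holds.

(⇒) This fails. Under r = T, u = F, p = F, the left side is true but the right side is false.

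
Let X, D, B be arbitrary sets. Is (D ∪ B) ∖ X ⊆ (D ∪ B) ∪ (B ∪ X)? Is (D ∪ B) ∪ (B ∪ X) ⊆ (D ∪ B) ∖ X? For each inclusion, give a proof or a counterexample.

(⊆) Let x ∈ (D ∪ B) ∖ X. Then either x ∈ D and x ∉ X, B; or x ∈ B and x ∉ X, D; or x ∈ D ∩ B and x ∉ X. In each case x ∈ (D ∪ B) ∪ (B ∪ X), so (D ∪ B) ∖ X ⊆ (D ∪ B) ∪ (B ∪ X).

(⊇) This inclusion fails. Take X = {1}, D = ∅, B = ∅; then 1 ∈ (D ∪ B) ∪ (B ∪ X) but 1 ∉ (D ∪ B) ∖ X.

Only the forward inclusion holds.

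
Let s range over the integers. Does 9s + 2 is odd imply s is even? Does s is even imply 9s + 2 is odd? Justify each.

(⇒) fails and (⇐) fails.

(⟹) This fails: s = 3 gives 9s + 2 = 29, which is odd, but 3 is odd, not even.

(⟸) This also fails: s = 0 is even, but 9s + 2 = 2 is even, not odd.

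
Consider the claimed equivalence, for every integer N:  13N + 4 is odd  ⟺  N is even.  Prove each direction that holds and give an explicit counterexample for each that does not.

(⇒) fails and (⇐) fails.

Forward direction. This fails: N = 3 gives 13N + 4 = 43, which is odd, but 3 is odd, not even.

Converse. This also fails: N = 0 is even, but 13N + 4 = 4 is even, not odd.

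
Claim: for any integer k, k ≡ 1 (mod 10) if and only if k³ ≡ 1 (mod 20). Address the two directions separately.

(⇒) This fails: take k = 11. Then 11 ≡ 1 (mod 10), but 11³ = 1331 ≡ 11 (mod 20), not 1.

(⇐) Conversely, the residues r modulo 20 with r³ ≡ 1 (mod 20) are exactly {1}, and each is ≡ 1 (mod 10).

(⇒) fails; (⇐) holds.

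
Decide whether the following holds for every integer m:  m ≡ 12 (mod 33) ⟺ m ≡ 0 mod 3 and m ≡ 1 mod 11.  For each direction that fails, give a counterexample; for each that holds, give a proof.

Both implications hold.

(⇒) Suppose m ≡ 12 (mod 33); write m = 33j + 12. Since 3 ∣ 33, reducing mod 3 gives m ≡ 12 ≡ 0 (mod 3); since 11 ∣ 33, reducing mod 11 gives m ≡ 12 ≡ 1 (mod 11).

(⇐) Conversely, if m ≡ 0 (mod 3) and m ≡ 1 (mod 11), then by the Chinese remainder theorem m ≡ 12 (mod 33). This is exactly m ≡ 12 (mod 33).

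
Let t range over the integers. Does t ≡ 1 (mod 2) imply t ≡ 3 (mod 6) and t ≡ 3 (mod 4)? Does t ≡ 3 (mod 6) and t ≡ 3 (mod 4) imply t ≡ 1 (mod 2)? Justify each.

Forward direction. This fails: t = 1 gives 1 ≡ 1 (mod 2) but 1 ≡ 1 (mod 6), so the conjunction on the right does not hold.

Converse. If t ≡ 3 (mod 6) and t ≡ 3 (mod 4), then by the Chinese remainder theorem t ≡ 3 (mod 12). Since 3 ≡ 1 (mod 2) and 2 ∣ 12, we get t ≡ 1 (mod 2).

(⇒) fails; (⇐) holds.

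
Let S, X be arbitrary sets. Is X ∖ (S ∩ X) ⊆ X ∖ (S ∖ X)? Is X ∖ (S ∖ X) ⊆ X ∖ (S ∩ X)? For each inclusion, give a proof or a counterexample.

Only the forward inclusion holds.

(⟹) Let x ∈ X ∖ (S ∩ X). Then x ∈ X and x ∉ S, from which x ∈ X ∖ (S ∖ X).

(⟸) This inclusion fails. Take S = {1}, X = {1}; then 1 ∈ X ∖ (S ∖ X) but 1 ∉ X ∖ (S ∩ X).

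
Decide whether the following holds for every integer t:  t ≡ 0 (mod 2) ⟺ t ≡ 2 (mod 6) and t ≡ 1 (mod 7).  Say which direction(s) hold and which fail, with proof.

Only the reverse direction holds.

Converse. If t ≡ 2 (mod 6) and t ≡ 1 (mod 7), then by the Chinese remainder theorem t ≡ 8 (mod 42). Since 8 ≡ 0 (mod 2) and 2 ∣ 42, we get t ≡ 0 (mod 2).

Forward direction. This fails: t = 0 gives 0 ≡ 0 (mod 2) but 0 ≡ 0 (mod 6), so the conjunction on the right does not hold.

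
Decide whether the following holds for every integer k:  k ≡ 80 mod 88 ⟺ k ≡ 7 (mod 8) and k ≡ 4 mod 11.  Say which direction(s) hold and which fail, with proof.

[⇒] This fails: k = 80 gives 80 ≡ 80 (mod 88) but 80 ≡ 0 (mod 8), so the conjunction on the right does not hold.

[⇐] This fails: k = 15 satisfies both congruences on the right (15 ≡ 7 mod 8 and 15 ≡ 4 mod 11) yet 15 ≡ 15 (mod 88), not 80.

Neither implication holds.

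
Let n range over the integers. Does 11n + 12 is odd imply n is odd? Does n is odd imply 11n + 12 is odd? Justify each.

(⟸) Suppose n is odd; write n = 2j + 1. Then 11n + 12 = 11·(2j + 1) + 12 = 2·11j + 23, which is odd.

(⟹) Suppose 11n + 12 is odd. Since 11 is odd, 11n and n have the same parity, so 11n + 12 ≡ n + 12 (mod 2). As 12 is even, 11n + 12 is odd exactly when n is odd. Thus n is odd.

Both directions hold.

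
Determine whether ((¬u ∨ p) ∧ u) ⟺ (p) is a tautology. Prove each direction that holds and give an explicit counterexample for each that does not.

(⇒) Assume the antecedent. If p is true, p reduces to true regardless of the other variables. If p is false, the antecedent cannot hold. Either way p holds.

(⇐) This fails. Under p = T, u = F, the left side is false but the right side is true.

(⇒) holds; (⇐) fails.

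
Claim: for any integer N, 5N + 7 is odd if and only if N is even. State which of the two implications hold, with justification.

[⇒] Suppose 5N + 7 is odd. Since 5 is odd, 5N and N have the same parity, so 5N + 7 ≡ N + 7 (mod 2). As 7 is odd, 5N + 7 is odd exactly when N is even. Thus N is even.

[⇐] Conversely, suppose N is even; write N = 2j. Then 5N + 7 = 5·(2j) + 7 = 2·5j + 7, which is odd.

Both implications hold.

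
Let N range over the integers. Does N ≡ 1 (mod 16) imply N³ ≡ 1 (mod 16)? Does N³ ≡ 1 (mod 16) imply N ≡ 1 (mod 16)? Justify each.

[⇒] Suppose N ≡ 1 (mod 16). Write N = 16j + 1. Then (16j + 1)³ = 4096j³ + 768j² + 48j + 1 = 16(256j³ + 48j² + 3j) + 1, so N³ ≡ 1 (mod 16).

[⇐] Conversely, suppose N³ ≡ 1 (mod 16). The only residue r in {0, …, 15} with r³ ≡ 1 (mod 16) is r = 1, so N ≡ 1 (mod 16).

Both directions hold; the statement is true.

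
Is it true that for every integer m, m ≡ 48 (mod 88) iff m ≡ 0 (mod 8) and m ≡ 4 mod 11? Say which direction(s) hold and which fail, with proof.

(→) Suppose m ≡ 48 (mod 88); write m = 88j + 48. Since 8 ∣ 88, reducing mod 8 gives m ≡ 48 ≡ 0 (mod 8); since 11 ∣ 88, reducing mod 11 gives m ≡ 48 ≡ 4 (mod 11).

(←) Conversely, if m ≡ 0 (mod 8) and m ≡ 4 (mod 11), then by the Chinese remainder theorem m ≡ 48 (mod 88). This is exactly m ≡ 48 (mod 88).

Both implications hold.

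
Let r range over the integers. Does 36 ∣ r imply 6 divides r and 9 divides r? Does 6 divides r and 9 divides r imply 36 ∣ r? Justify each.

Only the forward implication holds.

[⇒] If 36 ∣ r, write r = 36q. Since 36 = 6·6, r = 6·(6q), so 6 ∣ r; and since 36 = 4·9, r = 9·(4q), so 9 ∣ r.

[⇐] This fails: take r = 18. Both 6 ∣ 18 and 9 ∣ 18, yet 18 is not a multiple of 36 (since 18 = 0·36 + 18), so 36 ∤ 18.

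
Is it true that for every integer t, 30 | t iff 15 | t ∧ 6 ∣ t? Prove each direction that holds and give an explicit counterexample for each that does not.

The biconditional holds.

Forward direction. If 30 ∣ t, write t = 30q. Since 30 = 2·15, t = 15·(2q), so 15 ∣ t; and since 30 = 5·6, t = 6·(5q), so 6 ∣ t.

Converse. Suppose 15 ∣ t and 6 ∣ t. Any common multiple of 15 and 6 is a multiple of their lcm; here lcm(15, 6) = 15·6/gcd(15, 6) = 90/3 = 30, so 30 ∣ t.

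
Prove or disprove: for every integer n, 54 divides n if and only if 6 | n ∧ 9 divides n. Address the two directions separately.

Only the forward direction holds.

(→) If 54 ∣ n, write n = 54q. Since 54 = 9·6, n = 6·(9q), so 6 ∣ n; and since 54 = 6·9, n = 9·(6q), so 9 ∣ n.

(←) This fails: take n = 18. Both 6 ∣ 18 and 9 ∣ 18, yet 18 is not a multiple of 54 (since 18 = 0·54 + 18), so 54 ∤ 18.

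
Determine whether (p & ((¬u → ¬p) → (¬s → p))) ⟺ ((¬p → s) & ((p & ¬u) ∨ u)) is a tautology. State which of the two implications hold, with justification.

[⇐] This fails. Under u = T, p = F, s = T, the left side is false but the right side is true.

[⇒] Assume the antecedent. If u is true, the antecedent forces (u = T, p = T, s = F) or (u = T, p = T, s = T), and (¬p → s) & ((p & ¬u) ∨ u) holds there. If u is false, the antecedent forces (u = F, p = T, s = F) or (u = F, p = T, s = T), and (¬p → s) & ((p & ¬u) ∨ u) holds there. Either way (¬p → s) & ((p & ¬u) ∨ u) holds.

Only the forward implication holds.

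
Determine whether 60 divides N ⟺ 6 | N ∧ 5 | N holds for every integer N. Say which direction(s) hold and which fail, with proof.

(→) If 60 ∣ N, write N = 60q. Since 60 = 10·6, N = 6·(10q), so 6 ∣ N; and since 60 = 12·5, N = 5·(12q), so 5 ∣ N.

(←) This fails: take N = 30. Both 6 ∣ 30 and 5 ∣ 30, yet 30 is not a multiple of 60 (since 30 = 0·60 + 30), so 60 ∤ 30.

Only the forward implication holds.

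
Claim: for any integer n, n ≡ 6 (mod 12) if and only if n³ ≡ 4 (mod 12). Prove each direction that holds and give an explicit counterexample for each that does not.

(→) This fails: take n = 6. Then 6 ≡ 6 (mod 12), but 6³ = 216 ≡ 0 (mod 12), not 4.

(←) This fails: take n = 4. Then 4³ = 64 ≡ 4 (mod 12), yet 4 ≡ 4 (mod 12), not 6.

Both directions fail.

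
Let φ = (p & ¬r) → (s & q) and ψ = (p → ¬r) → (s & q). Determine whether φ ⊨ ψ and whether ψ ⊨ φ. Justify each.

(←) Assume the antecedent. If r is true, (p & ¬r) → (s & q) reduces to true regardless of the other variables. If r is false, the antecedent forces (p = F, r = F, q = T, s = T) or (p = T, r = F, q = T, s = T), and (p & ¬r) → (s & q) holds there. Either way (p & ¬r) → (s & q) holds.

(→) This fails. Under p = F, r = F, q = F, s = F, the left side is true but the right side is false.

Not equivalent: only (⇐) holds.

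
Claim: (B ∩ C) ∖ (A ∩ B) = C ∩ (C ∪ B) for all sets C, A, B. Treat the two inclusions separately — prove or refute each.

Forward inclusion. Let x ∈ (B ∩ C) ∖ (A ∩ B). Then x ∈ C ∩ B and x ∉ A, from which x ∈ C ∩ (C ∪ B).

Reverse inclusion. This inclusion fails. Take C = {1}, A = ∅, B = ∅; then 1 ∈ C ∩ (C ∪ B) but 1 ∉ (B ∩ C) ∖ (A ∩ B).

(⊆) holds; (⊇) fails.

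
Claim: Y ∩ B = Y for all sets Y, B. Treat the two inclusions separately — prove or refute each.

Forward inclusion. Let x ∈ Y ∩ B. Then x ∈ Y ∩ B, from which x ∈ Y.

Reverse inclusion. This inclusion fails. Take Y = {1}, B = ∅; then 1 ∈ Y but 1 ∉ Y ∩ B.

(⊆) holds; (⊇) fails.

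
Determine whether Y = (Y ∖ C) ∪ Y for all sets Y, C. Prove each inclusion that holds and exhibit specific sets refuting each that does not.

Both inclusions hold.

Forward inclusion. Let x ∈ Y. Then either x ∈ Y and x ∉ C; or x ∈ Y ∩ C. In each case x ∈ (Y ∖ C) ∪ Y, so Y ⊆ (Y ∖ C) ∪ Y.

Reverse inclusion. Let x ∈ (Y ∖ C) ∪ Y. Then either x ∈ Y and x ∉ C; or x ∈ Y ∩ C. In each case x ∈ Y, so (Y ∖ C) ∪ Y ⊆ Y.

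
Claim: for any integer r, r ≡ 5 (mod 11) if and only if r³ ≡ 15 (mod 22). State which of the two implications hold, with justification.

The forward direction fails; the converse holds.

Forward direction. This fails: take r = 16. Then 16 ≡ 5 (mod 11), but 16³ = 4096 ≡ 4 (mod 22), not 15.

Converse. The residues r modulo 22 with r³ ≡ 15 (mod 22) are exactly {5}, and each is ≡ 5 (mod 11).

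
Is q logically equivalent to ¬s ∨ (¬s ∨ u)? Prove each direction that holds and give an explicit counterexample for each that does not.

Neither direction holds.

(⟹) This fails. Under q = T, s = T, u = F, the left side is true but the right side is false.

(⟸) This fails. Under q = F, s = F, u = F, the left side is false but the right side is true.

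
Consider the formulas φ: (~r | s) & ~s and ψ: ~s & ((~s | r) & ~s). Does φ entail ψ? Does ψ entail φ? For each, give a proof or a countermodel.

(⇒) Assume the antecedent. If r is true, the antecedent cannot hold. If r is false, the antecedent forces (r = F, s = F), and ~s & ((~s | r) & ~s) holds there. Either way ~s & ((~s | r) & ~s) holds.

(⇐) This fails. Under r = T, s = F, the left side is false but the right side is true.

(⇒) holds; (⇐) fails.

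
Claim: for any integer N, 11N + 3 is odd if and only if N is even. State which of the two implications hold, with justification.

(→) Suppose 11N + 3 is odd. Since 11 is odd, 11N and N have the same parity, so 11N + 3 ≡ N + 3 (mod 2). As 3 is odd, 11N + 3 is odd exactly when N is even. Thus N is even.

(←) Conversely, suppose N is even; write N = 2j. Then 11N + 3 = 11·(2j) + 3 = 2·11j + 3, which is odd.

The biconditional holds.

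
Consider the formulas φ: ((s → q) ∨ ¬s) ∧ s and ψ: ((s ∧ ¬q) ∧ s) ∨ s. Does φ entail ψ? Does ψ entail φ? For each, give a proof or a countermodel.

Forward direction. Assume the antecedent. If q is true, the antecedent forces (q = T, s = T), and ((s ∧ ¬q) ∧ s) ∨ s holds there. If q is false, the antecedent cannot hold. Either way ((s ∧ ¬q) ∧ s) ∨ s holds.

Converse. This fails. Under q = F, s = T, the left side is false but the right side is true.

(⇒) holds; (⇐) fails.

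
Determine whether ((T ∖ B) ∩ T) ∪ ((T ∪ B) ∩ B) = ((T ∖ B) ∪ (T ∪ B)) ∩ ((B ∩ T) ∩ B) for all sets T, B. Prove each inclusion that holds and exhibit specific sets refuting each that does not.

(⊆) This inclusion fails. Take T = {1}, B = ∅; then 1 ∈ ((T ∖ B) ∩ T) ∪ ((T ∪ B) ∩ B) but 1 ∉ ((T ∖ B) ∪ (T ∪ B)) ∩ ((B ∩ T) ∩ B).

(⊇) Let x ∈ ((T ∖ B) ∪ (T ∪ B)) ∩ ((B ∩ T) ∩ B). Then x ∈ T ∩ B, from which x ∈ ((T ∖ B) ∩ T) ∪ ((T ∪ B) ∩ B).

Only the reverse inclusion holds.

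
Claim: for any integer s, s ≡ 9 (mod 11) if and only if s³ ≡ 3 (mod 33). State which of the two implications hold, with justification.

(⇒) fails; (⇐) holds.

Converse. The residues r modulo 33 with r³ ≡ 3 (mod 33) are exactly {9}, and each is ≡ 9 (mod 11).

Forward direction. This fails: take s = 20. Then 20 ≡ 9 (mod 11), but 20³ = 8000 ≡ 14 (mod 33), not 3.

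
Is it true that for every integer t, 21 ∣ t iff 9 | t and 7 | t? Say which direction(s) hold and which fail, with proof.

Only the converse holds.

(⇒) This fails: take t = 21. Certainly 21 ∣ 21, but 9 ∤ 21.

(⇐) Suppose 9 ∣ t and 7 ∣ t. Any common multiple of 9 and 7 is a multiple of their lcm; here gcd(9, 7) = 1, so lcm(9, 7) = 9·7 = 63, so 63 ∣ t. Since 21 ∣ 63, it follows that 21 ∣ t.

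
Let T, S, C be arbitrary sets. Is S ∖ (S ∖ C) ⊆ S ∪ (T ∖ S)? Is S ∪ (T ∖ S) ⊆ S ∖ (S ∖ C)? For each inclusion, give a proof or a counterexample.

Only the forward inclusion holds.

(⟸) This inclusion fails. Take T = {1}, S = ∅, C = ∅; then 1 ∈ S ∪ (T ∖ S) but 1 ∉ S ∖ (S ∖ C).

(⟹) Let x ∈ S ∖ (S ∖ C). Then either x ∈ S ∩ C and x ∉ T; or x ∈ T ∩ S ∩ C. In each case x ∈ S ∪ (T ∖ S), so S ∖ (S ∖ C) ⊆ S ∪ (T ∖ S).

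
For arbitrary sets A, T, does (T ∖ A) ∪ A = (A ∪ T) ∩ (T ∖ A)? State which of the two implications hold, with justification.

The sets are not equal: only the reverse inclusion holds.

(⟹) This inclusion fails. Take A = {1}, T = ∅; then 1 ∈ (T ∖ A) ∪ A but 1 ∉ (A ∪ T) ∩ (T ∖ A).

(⟸) Let x ∈ (A ∪ T) ∩ (T ∖ A). Then x ∈ T and x ∉ A, from which x ∈ (T ∖ A) ∪ A.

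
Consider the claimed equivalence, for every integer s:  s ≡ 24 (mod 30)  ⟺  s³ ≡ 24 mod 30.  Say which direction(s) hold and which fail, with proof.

(→) Suppose s ≡ 24 (mod 30). Write s = 30j + 24. Then (30j + 24)³ = 27000j³ + 64800j² + 51840j + 13824 = 30(900j³ + 2160j² + 1728j + 460) + 24, so s³ ≡ 24 (mod 30).

(←) Conversely, suppose s³ ≡ 24 (mod 30). The only residue r in {0, …, 29} with r³ ≡ 24 (mod 30) is r = 24, so s ≡ 24 (mod 30).

The biconditional holds.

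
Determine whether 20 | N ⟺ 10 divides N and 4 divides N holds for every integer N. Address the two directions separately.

Both directions hold; the statement is true.

(→) If 20 ∣ N, write N = 20q. Since 20 = 2·10, N = 10·(2q), so 10 ∣ N; and since 20 = 5·4, N = 4·(5q), so 4 ∣ N.

(←) Suppose 10 ∣ N and 4 ∣ N. Any common multiple of 10 and 4 is a multiple of their lcm; here lcm(10, 4) = 10·4/gcd(10, 4) = 40/2 = 20, so 20 ∣ N.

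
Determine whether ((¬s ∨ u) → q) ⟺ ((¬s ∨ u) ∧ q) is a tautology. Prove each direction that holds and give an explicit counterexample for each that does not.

Forward direction. This fails. Under s = T, u = F, q = F, the left side is true but the right side is false.

Converse. Assume the antecedent. If s is true, the antecedent forces (s = T, u = T, q = T), and (¬s ∨ u) → q holds there. If s is false, the antecedent forces (s = F, u = F, q = T) or (s = F, u = T, q = T), and (¬s ∨ u) → q holds there. Either way (¬s ∨ u) → q holds.

(⇒) fails; (⇐) holds.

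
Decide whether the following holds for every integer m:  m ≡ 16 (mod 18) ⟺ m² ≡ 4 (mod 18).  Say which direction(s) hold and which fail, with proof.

Only the forward implication holds.

(⟹) Suppose m ≡ 16 (mod 18). Write m = 18j + 16. Then (18j + 16)² = 324j² + 576j + 256 = 18(18j² + 32j + 14) + 4, so m² ≡ 4 (mod 18).

(⟸) This fails: take m = 2. Then 2² = 4 ≡ 4 (mod 18), yet 2 ≡ 2 (mod 18), not 16.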